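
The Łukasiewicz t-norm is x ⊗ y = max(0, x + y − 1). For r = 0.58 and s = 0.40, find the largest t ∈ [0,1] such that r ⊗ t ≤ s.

The residuum of the Łukasiewicz t-norm gives the supremum: min(1, 1 − 0.58 + 0.40).
1 − 0.58 + 0.40 = 0.82, so t = min(1, 0.82) = 0.82.
Check: 0.58 ⊗ 0.82 = max(0, 0.40) = 0.40 ≤ 0.40.

0.82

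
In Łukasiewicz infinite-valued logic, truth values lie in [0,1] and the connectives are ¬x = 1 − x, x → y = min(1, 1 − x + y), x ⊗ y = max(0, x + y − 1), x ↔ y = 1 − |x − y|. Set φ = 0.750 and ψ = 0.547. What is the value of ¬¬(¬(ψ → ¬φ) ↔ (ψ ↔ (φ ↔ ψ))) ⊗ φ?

0.297

¬φ = 1 − 0.750 = 0.250
ψ → ¬φ = min(1, 1 − 0.547 + 0.250) = min(1, 0.703) = 0.703
¬(ψ → ¬φ) = 1 − 0.703 = 0.297
φ ↔ ψ = 1 − |0.750 − 0.547| = 1 − 0.203 = 0.797
ψ ↔ (φ ↔ ψ) = 1 − |0.547 − 0.797| = 1 − 0.250 = 0.750
¬(ψ → ¬φ) ↔ (ψ ↔ (φ ↔ ψ)) = 1 − |0.297 − 0.750| = 1 − 0.453 = 0.547
¬(¬(ψ → ¬φ) ↔ (ψ ↔ (φ ↔ ψ))) = 1 − 0.547 = 0.453
¬¬(¬(ψ → ¬φ) ↔ (ψ ↔ (φ ↔ ψ))) = 1 − 0.453 = 0.547
¬¬(¬(ψ → ¬φ) ↔ (ψ ↔ (φ ↔ ψ))) ⊗ φ = max(0, 0.547 + 0.750 − 1) = max(0, 0.297) = 0.297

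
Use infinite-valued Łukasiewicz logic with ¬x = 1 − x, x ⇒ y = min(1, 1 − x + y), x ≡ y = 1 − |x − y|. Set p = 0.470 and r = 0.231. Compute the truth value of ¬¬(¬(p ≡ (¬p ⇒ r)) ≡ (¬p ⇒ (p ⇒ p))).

¬p = 1 − 0.470 = 0.530
¬p ⇒ r = min(1, 1 − 0.530 + 0.231) = min(1, 0.701) = 0.701
p ≡ (¬p ⇒ r) = 1 − |0.470 − 0.701| = 1 − 0.231 = 0.769
¬(p ≡ (¬p ⇒ r)) = 1 − 0.769 = 0.231
p ⇒ p = min(1, 1 − 0.470 + 0.470) = min(1, 1.000) = 1.000
¬p ⇒ (p ⇒ p) = min(1, 1 − 0.530 + 1.000) = min(1, 1.470) = 1.000
¬(p ≡ (¬p ⇒ r)) ≡ (¬p ⇒ (p ⇒ p)) = 1 − |0.231 − 1.000| = 1 − 0.769 = 0.231
¬(¬(p ≡ (¬p ⇒ r)) ≡ (¬p ⇒ (p ⇒ p))) = 1 − 0.231 = 0.769
¬¬(¬(p ≡ (¬p ⇒ r)) ≡ (¬p ⇒ (p ⇒ p))) = 1 − 0.769 = 0.231

0.231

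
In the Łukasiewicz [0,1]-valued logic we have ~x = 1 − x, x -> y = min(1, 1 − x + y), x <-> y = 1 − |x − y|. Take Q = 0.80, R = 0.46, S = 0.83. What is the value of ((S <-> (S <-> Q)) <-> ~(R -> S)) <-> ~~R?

0.68

S <-> Q = 1 − |0.83 − 0.80| = 1 − 0.03 = 0.97
S <-> (S <-> Q) = 1 − |0.83 − 0.97| = 1 − 0.14 = 0.86
R -> S = min(1, 1 − 0.46 + 0.83) = min(1, 1.37) = 1.00
~(R -> S) = 1 − 1.00 = 0.00
(S <-> (S <-> Q)) <-> ~(R -> S) = 1 − |0.86 − 0.00| = 1 − 0.86 = 0.14
~R = 1 − 0.46 = 0.54
~~R = 1 − 0.54 = 0.46
((S <-> (S <-> Q)) <-> ~(R -> S)) <-> ~~R = 1 − |0.14 − 0.46| = 1 − 0.32 = 0.68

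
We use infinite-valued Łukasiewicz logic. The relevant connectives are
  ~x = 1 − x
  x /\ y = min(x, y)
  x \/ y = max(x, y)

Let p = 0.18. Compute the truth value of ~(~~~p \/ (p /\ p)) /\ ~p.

~p = 1 − 0.18 = 0.82
~~p = 1 − 0.82 = 0.18
~~~p = 1 − 0.18 = 0.82
p /\ p = min(0.18, 0.18) = 0.18
~~~p \/ (p /\ p) = max(0.82, 0.18) = 0.82
~(~~~p \/ (p /\ p)) = 1 − 0.82 = 0.18
~(~~~p \/ (p /\ p)) /\ ~p = min(0.18, 0.82) = 0.18

0.18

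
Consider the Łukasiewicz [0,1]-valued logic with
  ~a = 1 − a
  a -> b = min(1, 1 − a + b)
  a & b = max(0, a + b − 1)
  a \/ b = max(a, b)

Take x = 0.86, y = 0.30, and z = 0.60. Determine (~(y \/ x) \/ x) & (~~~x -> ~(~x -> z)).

0.72

y \/ x = max(0.30, 0.86) = 0.86
~(y \/ x) = 1 − 0.86 = 0.14
~(y \/ x) \/ x = max(0.14, 0.86) = 0.86
~x = 1 − 0.86 = 0.14
~~x = 1 − 0.14 = 0.86
~~~x = 1 − 0.86 = 0.14
~x -> z = min(1, 1 − 0.14 + 0.60) = min(1, 1.46) = 1.00
~(~x -> z) = 1 − 1.00 = 0.00
~~~x -> ~(~x -> z) = min(1, 1 − 0.14 + 0.00) = min(1, 0.86) = 0.86
(~(y \/ x) \/ x) & (~~~x -> ~(~x -> z)) = max(0, 0.86 + 0.86 − 1) = max(0, 0.72) = 0.72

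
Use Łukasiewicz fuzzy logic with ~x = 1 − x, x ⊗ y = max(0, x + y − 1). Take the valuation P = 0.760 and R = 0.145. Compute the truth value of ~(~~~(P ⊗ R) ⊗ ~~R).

P ⊗ R = max(0, 0.760 + 0.145 − 1) = max(0, -0.095) = 0.000
~(P ⊗ R) = 1 − 0.000 = 1.000
~~(P ⊗ R) = 1 − 1.000 = 0.000
~~~(P ⊗ R) = 1 − 0.000 = 1.000
~R = 1 − 0.145 = 0.855
~~R = 1 − 0.855 = 0.145
~~~(P ⊗ R) ⊗ ~~R = max(0, 1.000 + 0.145 − 1) = max(0, 0.145) = 0.145
~(~~~(P ⊗ R) ⊗ ~~R) = 1 − 0.145 = 0.855

0.855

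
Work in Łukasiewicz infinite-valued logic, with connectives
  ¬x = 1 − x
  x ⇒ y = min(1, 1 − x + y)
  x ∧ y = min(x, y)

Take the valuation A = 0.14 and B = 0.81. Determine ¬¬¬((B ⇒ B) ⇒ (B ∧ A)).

0.86

B ⇒ B = min(1, 1 − 0.81 + 0.81) = min(1, 1.00) = 1.00
B ∧ A = min(0.81, 0.14) = 0.14
(B ⇒ B) ⇒ (B ∧ A) = min(1, 1 − 1.00 + 0.14) = min(1, 0.14) = 0.14
¬((B ⇒ B) ⇒ (B ∧ A)) = 1 − 0.14 = 0.86
¬¬((B ⇒ B) ⇒ (B ∧ A)) = 1 − 0.86 = 0.14
¬¬¬((B ⇒ B) ⇒ (B ∧ A)) = 1 − 0.14 = 0.86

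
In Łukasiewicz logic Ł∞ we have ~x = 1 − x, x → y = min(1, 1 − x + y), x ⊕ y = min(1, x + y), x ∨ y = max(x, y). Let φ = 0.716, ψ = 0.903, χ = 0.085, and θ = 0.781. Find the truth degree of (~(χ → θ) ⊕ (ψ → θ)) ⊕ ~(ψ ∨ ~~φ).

0.975

χ → θ = min(1, 1 − 0.085 + 0.781) = min(1, 1.696) = 1.000
~(χ → θ) = 1 − 1.000 = 0.000
ψ → θ = min(1, 1 − 0.903 + 0.781) = min(1, 0.878) = 0.878
~(χ → θ) ⊕ (ψ → θ) = min(1, 0.000 + 0.878) = min(1, 0.878) = 0.878
~φ = 1 − 0.716 = 0.284
~~φ = 1 − 0.284 = 0.716
ψ ∨ ~~φ = max(0.903, 0.716) = 0.903
~(ψ ∨ ~~φ) = 1 − 0.903 = 0.097
(~(χ → θ) ⊕ (ψ → θ)) ⊕ ~(ψ ∨ ~~φ) = min(1, 0.878 + 0.097) = min(1, 0.975) = 0.975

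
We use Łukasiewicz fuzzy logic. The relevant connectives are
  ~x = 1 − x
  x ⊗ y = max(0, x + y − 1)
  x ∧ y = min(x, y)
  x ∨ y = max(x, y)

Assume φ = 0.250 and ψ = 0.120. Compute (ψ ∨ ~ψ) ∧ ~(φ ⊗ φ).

~ψ = 1 − 0.120 = 0.880
ψ ∨ ~ψ = max(0.120, 0.880) = 0.880
φ ⊗ φ = max(0, 0.250 + 0.250 − 1) = max(0, -0.500) = 0.000
~(φ ⊗ φ) = 1 − 0.000 = 1.000
(ψ ∨ ~ψ) ∧ ~(φ ⊗ φ) = min(0.880, 1.000) = 0.880

0.880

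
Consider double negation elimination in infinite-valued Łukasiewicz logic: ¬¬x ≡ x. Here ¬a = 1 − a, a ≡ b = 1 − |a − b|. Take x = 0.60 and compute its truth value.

1.00

¬x = 1 − 0.60 = 0.40
¬¬x = 1 − 0.40 = 0.60
¬¬x ≡ x = 1 − |0.60 − 0.60| = 1 − 0.00 = 1.00
(As expected: always 1 in Ł∞ since negation is involutive.)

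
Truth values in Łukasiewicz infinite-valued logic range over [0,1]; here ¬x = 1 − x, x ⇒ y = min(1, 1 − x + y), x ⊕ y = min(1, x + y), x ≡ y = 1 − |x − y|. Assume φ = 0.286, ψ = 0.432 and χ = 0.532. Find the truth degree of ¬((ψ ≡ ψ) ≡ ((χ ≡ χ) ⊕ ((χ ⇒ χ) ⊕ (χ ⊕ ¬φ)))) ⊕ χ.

ψ ≡ ψ = 1 − |0.432 − 0.432| = 1 − 0.000 = 1.000
χ ≡ χ = 1 − |0.532 − 0.532| = 1 − 0.000 = 1.000
χ ⇒ χ = min(1, 1 − 0.532 + 0.532) = min(1, 1.000) = 1.000
¬φ = 1 − 0.286 = 0.714
χ ⊕ ¬φ = min(1, 0.532 + 0.714) = min(1, 1.246) = 1.000
(χ ⇒ χ) ⊕ (χ ⊕ ¬φ) = min(1, 1.000 + 1.000) = min(1, 2.000) = 1.000
(χ ≡ χ) ⊕ ((χ ⇒ χ) ⊕ (χ ⊕ ¬φ)) = min(1, 1.000 + 1.000) = min(1, 2.000) = 1.000
(ψ ≡ ψ) ≡ ((χ ≡ χ) ⊕ ((χ ⇒ χ) ⊕ (χ ⊕ ¬φ))) = 1 − |1.000 − 1.000| = 1 − 0.000 = 1.000
¬((ψ ≡ ψ) ≡ ((χ ≡ χ) ⊕ ((χ ⇒ χ) ⊕ (χ ⊕ ¬φ)))) = 1 − 1.000 = 0.000
¬((ψ ≡ ψ) ≡ ((χ ≡ χ) ⊕ ((χ ⇒ χ) ⊕ (χ ⊕ ¬φ)))) ⊕ χ = min(1, 0.000 + 0.532) = min(1, 0.532) = 0.532

0.532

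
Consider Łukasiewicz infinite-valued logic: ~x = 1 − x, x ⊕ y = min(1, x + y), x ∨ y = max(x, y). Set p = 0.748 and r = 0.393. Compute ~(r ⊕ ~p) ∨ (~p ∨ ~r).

~p = 1 − 0.748 = 0.252
r ⊕ ~p = min(1, 0.393 + 0.252) = min(1, 0.645) = 0.645
~(r ⊕ ~p) = 1 − 0.645 = 0.355
~r = 1 − 0.393 = 0.607
~p ∨ ~r = max(0.252, 0.607) = 0.607
~(r ⊕ ~p) ∨ (~p ∨ ~r) = max(0.355, 0.607) = 0.607

0.607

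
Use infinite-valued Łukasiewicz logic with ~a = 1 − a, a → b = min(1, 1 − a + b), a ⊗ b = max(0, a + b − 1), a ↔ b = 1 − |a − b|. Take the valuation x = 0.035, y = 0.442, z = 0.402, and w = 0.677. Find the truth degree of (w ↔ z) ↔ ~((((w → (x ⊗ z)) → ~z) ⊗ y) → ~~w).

w ↔ z = 1 − |0.677 − 0.402| = 1 − 0.275 = 0.725
x ⊗ z = max(0, 0.035 + 0.402 − 1) = max(0, -0.563) = 0.000
w → (x ⊗ z) = min(1, 1 − 0.677 + 0.000) = min(1, 0.323) = 0.323
~z = 1 − 0.402 = 0.598
(w → (x ⊗ z)) → ~z = min(1, 1 − 0.323 + 0.598) = min(1, 1.275) = 1.000
((w → (x ⊗ z)) → ~z) ⊗ y = max(0, 1.000 + 0.442 − 1) = max(0, 0.442) = 0.442
~w = 1 − 0.677 = 0.323
~~w = 1 − 0.323 = 0.677
(((w → (x ⊗ z)) → ~z) ⊗ y) → ~~w = min(1, 1 − 0.442 + 0.677) = min(1, 1.235) = 1.000
~((((w → (x ⊗ z)) → ~z) ⊗ y) → ~~w) = 1 − 1.000 = 0.000
(w ↔ z) ↔ ~((((w → (x ⊗ z)) → ~z) ⊗ y) → ~~w) = 1 − |0.725 − 0.000| = 1 − 0.725 = 0.275

0.275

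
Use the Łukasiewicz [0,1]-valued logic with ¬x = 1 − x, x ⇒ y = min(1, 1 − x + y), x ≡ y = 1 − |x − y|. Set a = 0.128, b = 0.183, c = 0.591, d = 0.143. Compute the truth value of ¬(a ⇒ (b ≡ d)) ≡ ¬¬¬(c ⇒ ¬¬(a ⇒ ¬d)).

1.000

b ≡ d = 1 − |0.183 − 0.143| = 1 − 0.040 = 0.960
a ⇒ (b ≡ d) = min(1, 1 − 0.128 + 0.960) = min(1, 1.832) = 1.000
¬(a ⇒ (b ≡ d)) = 1 − 1.000 = 0.000
¬d = 1 − 0.143 = 0.857
a ⇒ ¬d = min(1, 1 − 0.128 + 0.857) = min(1, 1.729) = 1.000
¬(a ⇒ ¬d) = 1 − 1.000 = 0.000
¬¬(a ⇒ ¬d) = 1 − 0.000 = 1.000
c ⇒ ¬¬(a ⇒ ¬d) = min(1, 1 − 0.591 + 1.000) = min(1, 1.409) = 1.000
¬(c ⇒ ¬¬(a ⇒ ¬d)) = 1 − 1.000 = 0.000
¬¬(c ⇒ ¬¬(a ⇒ ¬d)) = 1 − 0.000 = 1.000
¬¬¬(c ⇒ ¬¬(a ⇒ ¬d)) = 1 − 1.000 = 0.000
¬(a ⇒ (b ≡ d)) ≡ ¬¬¬(c ⇒ ¬¬(a ⇒ ¬d)) = 1 − |0.000 − 0.000| = 1 − 0.000 = 1.000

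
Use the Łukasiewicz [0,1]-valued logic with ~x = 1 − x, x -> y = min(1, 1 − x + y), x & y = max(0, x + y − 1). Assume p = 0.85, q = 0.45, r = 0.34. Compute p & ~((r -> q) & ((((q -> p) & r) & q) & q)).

r -> q = min(1, 1 − 0.34 + 0.45) = min(1, 1.11) = 1.00
q -> p = min(1, 1 − 0.45 + 0.85) = min(1, 1.40) = 1.00
(q -> p) & r = max(0, 1.00 + 0.34 − 1) = max(0, 0.34) = 0.34
((q -> p) & r) & q = max(0, 0.34 + 0.45 − 1) = max(0, -0.21) = 0.00
(((q -> p) & r) & q) & q = max(0, 0.00 + 0.45 − 1) = max(0, -0.55) = 0.00
(r -> q) & ((((q -> p) & r) & q) & q) = max(0, 1.00 + 0.00 − 1) = max(0, 0.00) = 0.00
~((r -> q) & ((((q -> p) & r) & q) & q)) = 1 − 0.00 = 1.00
p & ~((r -> q) & ((((q -> p) & r) & q) & q)) = max(0, 0.85 + 1.00 − 1) = max(0, 0.85) = 0.85

0.85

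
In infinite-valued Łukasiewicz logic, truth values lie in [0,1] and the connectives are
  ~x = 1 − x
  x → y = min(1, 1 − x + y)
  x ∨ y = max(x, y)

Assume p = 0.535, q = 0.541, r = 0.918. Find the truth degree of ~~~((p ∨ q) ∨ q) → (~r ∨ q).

p ∨ q = max(0.535, 0.541) = 0.541
(p ∨ q) ∨ q = max(0.541, 0.541) = 0.541
~((p ∨ q) ∨ q) = 1 − 0.541 = 0.459
~~((p ∨ q) ∨ q) = 1 − 0.459 = 0.541
~~~((p ∨ q) ∨ q) = 1 − 0.541 = 0.459
~r = 1 − 0.918 = 0.082
~r ∨ q = max(0.082, 0.541) = 0.541
~~~((p ∨ q) ∨ q) → (~r ∨ q) = min(1, 1 − 0.459 + 0.541) = min(1, 1.082) = 1.000

1.000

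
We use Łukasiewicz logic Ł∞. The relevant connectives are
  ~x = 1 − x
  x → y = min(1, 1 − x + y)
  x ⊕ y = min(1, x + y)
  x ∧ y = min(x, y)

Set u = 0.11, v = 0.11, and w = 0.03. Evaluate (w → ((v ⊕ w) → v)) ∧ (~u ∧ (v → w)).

v ⊕ w = min(1, 0.11 + 0.03) = min(1, 0.14) = 0.14
(v ⊕ w) → v = min(1, 1 − 0.14 + 0.11) = min(1, 0.97) = 0.97
w → ((v ⊕ w) → v) = min(1, 1 − 0.03 + 0.97) = min(1, 1.94) = 1.00
~u = 1 − 0.11 = 0.89
v → w = min(1, 1 − 0.11 + 0.03) = min(1, 0.92) = 0.92
~u ∧ (v → w) = min(0.89, 0.92) = 0.89
(w → ((v ⊕ w) → v)) ∧ (~u ∧ (v → w)) = min(1.00, 0.89) = 0.89

0.89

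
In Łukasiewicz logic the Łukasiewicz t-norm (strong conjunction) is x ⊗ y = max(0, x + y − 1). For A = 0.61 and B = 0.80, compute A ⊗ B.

0.41

A ⊗ B = max(0, 0.61 + 0.80 − 1) = max(0, 0.41) = 0.41
For comparison, the Gödel (minimum) t-norm min(x, y) would give 0.61.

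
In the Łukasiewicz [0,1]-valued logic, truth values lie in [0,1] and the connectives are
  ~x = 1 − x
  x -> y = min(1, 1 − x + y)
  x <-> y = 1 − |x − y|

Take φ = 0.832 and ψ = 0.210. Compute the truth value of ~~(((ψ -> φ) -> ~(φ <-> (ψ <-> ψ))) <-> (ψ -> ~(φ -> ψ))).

0.168

ψ -> φ = min(1, 1 − 0.210 + 0.832) = min(1, 1.622) = 1.000
ψ <-> ψ = 1 − |0.210 − 0.210| = 1 − 0.000 = 1.000
φ <-> (ψ <-> ψ) = 1 − |0.832 − 1.000| = 1 − 0.168 = 0.832
~(φ <-> (ψ <-> ψ)) = 1 − 0.832 = 0.168
(ψ -> φ) -> ~(φ <-> (ψ <-> ψ)) = min(1, 1 − 1.000 + 0.168) = min(1, 0.168) = 0.168
φ -> ψ = min(1, 1 − 0.832 + 0.210) = min(1, 0.378) = 0.378
~(φ -> ψ) = 1 − 0.378 = 0.622
ψ -> ~(φ -> ψ) = min(1, 1 − 0.210 + 0.622) = min(1, 1.412) = 1.000
((ψ -> φ) -> ~(φ <-> (ψ <-> ψ))) <-> (ψ -> ~(φ -> ψ)) = 1 − |0.168 − 1.000| = 1 − 0.832 = 0.168
~(((ψ -> φ) -> ~(φ <-> (ψ <-> ψ))) <-> (ψ -> ~(φ -> ψ))) = 1 − 0.168 = 0.832
~~(((ψ -> φ) -> ~(φ <-> (ψ <-> ψ))) <-> (ψ -> ~(φ -> ψ))) = 1 − 0.832 = 0.168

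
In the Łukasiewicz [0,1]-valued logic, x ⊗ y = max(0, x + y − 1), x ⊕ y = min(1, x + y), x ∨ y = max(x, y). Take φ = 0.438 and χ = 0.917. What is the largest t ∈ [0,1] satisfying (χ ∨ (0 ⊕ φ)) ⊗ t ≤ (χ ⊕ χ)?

1.000

0 ⊕ φ = min(1, 0.000 + 0.438) = min(1, 0.438) = 0.438
χ ∨ (0 ⊕ φ) = max(0.917, 0.438) = 0.917
So the left factor is χ ∨ (0 ⊕ φ) = 0.917.
χ ⊕ χ = min(1, 0.917 + 0.917) = min(1, 1.834) = 1.000
So the right-hand bound is χ ⊕ χ = 1.000.
The residuum of the Łukasiewicz t-norm gives the supremum: min(1, 1 − 0.917 + 1.000).
1 − 0.917 + 1.000 = 1.083, so t = min(1, 1.083) = 1.000.
Check: 0.917 ⊗ 1.000 = max(0, 0.917) = 0.917 ≤ 1.000.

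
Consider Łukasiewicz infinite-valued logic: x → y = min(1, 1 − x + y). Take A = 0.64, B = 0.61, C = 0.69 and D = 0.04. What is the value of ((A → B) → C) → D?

0.32

A → B = min(1, 1 − 0.64 + 0.61) = min(1, 0.97) = 0.97
(A → B) → C = min(1, 1 − 0.97 + 0.69) = min(1, 0.72) = 0.72
((A → B) → C) → D = min(1, 1 − 0.72 + 0.04) = min(1, 0.32) = 0.32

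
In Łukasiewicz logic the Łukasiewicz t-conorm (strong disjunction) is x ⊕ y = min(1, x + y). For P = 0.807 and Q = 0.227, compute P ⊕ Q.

P ⊕ Q = min(1, 0.807 + 0.227) = min(1, 1.034) = 1.000
For comparison, the Gödel t-conorm max(x, y) would give 0.807.

1.000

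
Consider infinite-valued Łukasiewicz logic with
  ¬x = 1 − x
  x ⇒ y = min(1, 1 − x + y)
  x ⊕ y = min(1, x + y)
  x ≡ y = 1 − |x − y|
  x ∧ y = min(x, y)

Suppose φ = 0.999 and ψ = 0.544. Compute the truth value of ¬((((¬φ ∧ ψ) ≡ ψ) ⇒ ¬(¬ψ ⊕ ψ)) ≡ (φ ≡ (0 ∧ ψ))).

¬φ = 1 − 0.999 = 0.001
¬φ ∧ ψ = min(0.001, 0.544) = 0.001
(¬φ ∧ ψ) ≡ ψ = 1 − |0.001 − 0.544| = 1 − 0.543 = 0.457
¬ψ = 1 − 0.544 = 0.456
¬ψ ⊕ ψ = min(1, 0.456 + 0.544) = min(1, 1.000) = 1.000
¬(¬ψ ⊕ ψ) = 1 − 1.000 = 0.000
((¬φ ∧ ψ) ≡ ψ) ⇒ ¬(¬ψ ⊕ ψ) = min(1, 1 − 0.457 + 0.000) = min(1, 0.543) = 0.543
0 ∧ ψ = min(0.000, 0.544) = 0.000
φ ≡ (0 ∧ ψ) = 1 − |0.999 − 0.000| = 1 − 0.999 = 0.001
(((¬φ ∧ ψ) ≡ ψ) ⇒ ¬(¬ψ ⊕ ψ)) ≡ (φ ≡ (0 ∧ ψ)) = 1 − |0.543 − 0.001| = 1 − 0.542 = 0.458
¬((((¬φ ∧ ψ) ≡ ψ) ⇒ ¬(¬ψ ⊕ ψ)) ≡ (φ ≡ (0 ∧ ψ))) = 1 − 0.458 = 0.542

0.542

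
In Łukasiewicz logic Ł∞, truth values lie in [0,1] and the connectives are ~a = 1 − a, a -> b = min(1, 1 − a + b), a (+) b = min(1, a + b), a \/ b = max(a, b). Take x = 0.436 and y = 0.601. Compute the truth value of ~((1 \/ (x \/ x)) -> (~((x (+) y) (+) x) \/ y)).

x \/ x = max(0.436, 0.436) = 0.436
1 \/ (x \/ x) = max(1.000, 0.436) = 1.000
x (+) y = min(1, 0.436 + 0.601) = min(1, 1.037) = 1.000
(x (+) y) (+) x = min(1, 1.000 + 0.436) = min(1, 1.436) = 1.000
~((x (+) y) (+) x) = 1 − 1.000 = 0.000
~((x (+) y) (+) x) \/ y = max(0.000, 0.601) = 0.601
(1 \/ (x \/ x)) -> (~((x (+) y) (+) x) \/ y) = min(1, 1 − 1.000 + 0.601) = min(1, 0.601) = 0.601
~((1 \/ (x \/ x)) -> (~((x (+) y) (+) x) \/ y)) = 1 − 0.601 = 0.399

0.399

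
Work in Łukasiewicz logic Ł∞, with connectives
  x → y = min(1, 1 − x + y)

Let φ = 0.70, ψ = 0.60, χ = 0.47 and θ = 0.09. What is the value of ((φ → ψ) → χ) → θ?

0.52

φ → ψ = min(1, 1 − 0.70 + 0.60) = min(1, 0.90) = 0.90
(φ → ψ) → χ = min(1, 1 − 0.90 + 0.47) = min(1, 0.57) = 0.57
((φ → ψ) → χ) → θ = min(1, 1 − 0.57 + 0.09) = min(1, 0.52) = 0.52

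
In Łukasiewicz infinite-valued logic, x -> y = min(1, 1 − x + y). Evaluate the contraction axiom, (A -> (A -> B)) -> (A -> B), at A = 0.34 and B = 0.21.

0.87

A -> B = min(1, 1 − 0.34 + 0.21) = min(1, 0.87) = 0.87
A -> (A -> B) = min(1, 1 − 0.34 + 0.87) = min(1, 1.53) = 1.00
(A -> (A -> B)) -> (A -> B) = min(1, 1 − 1.00 + 0.87) = min(1, 0.87) = 0.87
(The value 0.87 < 1 shows this instance is not satisfied; fails in Ł∞ (the t-norm is not idempotent).)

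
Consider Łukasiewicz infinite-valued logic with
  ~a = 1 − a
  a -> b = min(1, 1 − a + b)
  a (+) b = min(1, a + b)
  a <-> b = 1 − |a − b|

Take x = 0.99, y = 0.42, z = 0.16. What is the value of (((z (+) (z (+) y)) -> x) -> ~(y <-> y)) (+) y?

z (+) y = min(1, 0.16 + 0.42) = min(1, 0.58) = 0.58
z (+) (z (+) y) = min(1, 0.16 + 0.58) = min(1, 0.74) = 0.74
(z (+) (z (+) y)) -> x = min(1, 1 − 0.74 + 0.99) = min(1, 1.25) = 1.00
y <-> y = 1 − |0.42 − 0.42| = 1 − 0.00 = 1.00
~(y <-> y) = 1 − 1.00 = 0.00
((z (+) (z (+) y)) -> x) -> ~(y <-> y) = min(1, 1 − 1.00 + 0.00) = min(1, 0.00) = 0.00
(((z (+) (z (+) y)) -> x) -> ~(y <-> y)) (+) y = min(1, 0.00 + 0.42) = min(1, 0.42) = 0.42

0.42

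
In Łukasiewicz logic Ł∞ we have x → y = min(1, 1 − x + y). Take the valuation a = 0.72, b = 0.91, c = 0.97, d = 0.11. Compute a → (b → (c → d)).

c → d = min(1, 1 − 0.97 + 0.11) = min(1, 0.14) = 0.14
b → (c → d) = min(1, 1 − 0.91 + 0.14) = min(1, 0.23) = 0.23
a → (b → (c → d)) = min(1, 1 − 0.72 + 0.23) = min(1, 0.51) = 0.51

0.51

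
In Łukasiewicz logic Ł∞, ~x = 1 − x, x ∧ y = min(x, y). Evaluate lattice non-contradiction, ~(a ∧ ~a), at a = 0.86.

0.86

~a = 1 − 0.86 = 0.14
a ∧ ~a = min(0.86, 0.14) = 0.14
~(a ∧ ~a) = 1 − 0.14 = 0.86
(The value 0.86 < 1 shows this instance is not satisfied; not a Ł∞-tautology — its value is 1 − min(a, 1−a).)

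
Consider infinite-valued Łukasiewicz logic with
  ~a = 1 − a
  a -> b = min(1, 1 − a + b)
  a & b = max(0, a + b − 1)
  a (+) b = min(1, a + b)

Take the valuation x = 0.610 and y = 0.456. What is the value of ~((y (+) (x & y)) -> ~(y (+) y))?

0.434

x & y = max(0, 0.610 + 0.456 − 1) = max(0, 0.066) = 0.066
y (+) (x & y) = min(1, 0.456 + 0.066) = min(1, 0.522) = 0.522
y (+) y = min(1, 0.456 + 0.456) = min(1, 0.912) = 0.912
~(y (+) y) = 1 − 0.912 = 0.088
(y (+) (x & y)) -> ~(y (+) y) = min(1, 1 − 0.522 + 0.088) = min(1, 0.566) = 0.566
~((y (+) (x & y)) -> ~(y (+) y)) = 1 − 0.566 = 0.434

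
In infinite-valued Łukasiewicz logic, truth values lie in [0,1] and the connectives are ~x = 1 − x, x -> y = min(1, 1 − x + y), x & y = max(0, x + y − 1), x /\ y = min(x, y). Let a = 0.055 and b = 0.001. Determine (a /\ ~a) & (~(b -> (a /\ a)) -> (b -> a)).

~a = 1 − 0.055 = 0.945
a /\ ~a = min(0.055, 0.945) = 0.055
a /\ a = min(0.055, 0.055) = 0.055
b -> (a /\ a) = min(1, 1 − 0.001 + 0.055) = min(1, 1.054) = 1.000
~(b -> (a /\ a)) = 1 − 1.000 = 0.000
b -> a = min(1, 1 − 0.001 + 0.055) = min(1, 1.054) = 1.000
~(b -> (a /\ a)) -> (b -> a) = min(1, 1 − 0.000 + 1.000) = min(1, 2.000) = 1.000
(a /\ ~a) & (~(b -> (a /\ a)) -> (b -> a)) = max(0, 0.055 + 1.000 − 1) = max(0, 0.055) = 0.055

0.055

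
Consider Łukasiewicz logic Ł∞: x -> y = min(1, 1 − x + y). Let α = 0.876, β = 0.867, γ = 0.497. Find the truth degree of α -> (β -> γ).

0.754

β -> γ = min(1, 1 − 0.867 + 0.497) = min(1, 0.630) = 0.630
α -> (β -> γ) = min(1, 1 − 0.876 + 0.630) = min(1, 0.754) = 0.754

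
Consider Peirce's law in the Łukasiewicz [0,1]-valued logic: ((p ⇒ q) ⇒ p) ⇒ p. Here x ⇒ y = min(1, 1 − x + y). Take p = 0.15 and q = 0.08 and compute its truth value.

p ⇒ q = min(1, 1 − 0.15 + 0.08) = min(1, 0.93) = 0.93
(p ⇒ q) ⇒ p = min(1, 1 − 0.93 + 0.15) = min(1, 0.22) = 0.22
((p ⇒ q) ⇒ p) ⇒ p = min(1, 1 − 0.22 + 0.15) = min(1, 0.93) = 0.93
(The value 0.93 < 1 shows this instance is not satisfied; not a Ł∞-tautology in general.)

0.93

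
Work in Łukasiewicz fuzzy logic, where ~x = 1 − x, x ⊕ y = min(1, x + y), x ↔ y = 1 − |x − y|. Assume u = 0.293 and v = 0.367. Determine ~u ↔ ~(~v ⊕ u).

~u = 1 − 0.293 = 0.707
~v = 1 − 0.367 = 0.633
~v ⊕ u = min(1, 0.633 + 0.293) = min(1, 0.926) = 0.926
~(~v ⊕ u) = 1 − 0.926 = 0.074
~u ↔ ~(~v ⊕ u) = 1 − |0.707 − 0.074| = 1 − 0.633 = 0.367

0.367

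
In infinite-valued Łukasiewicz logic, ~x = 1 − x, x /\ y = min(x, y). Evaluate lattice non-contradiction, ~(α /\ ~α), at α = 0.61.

0.61

~α = 1 − 0.61 = 0.39
α /\ ~α = min(0.61, 0.39) = 0.39
~(α /\ ~α) = 1 − 0.39 = 0.61
(The value 0.61 < 1 shows this instance is not satisfied; not a Ł∞-tautology — its value is 1 − min(a, 1−a).)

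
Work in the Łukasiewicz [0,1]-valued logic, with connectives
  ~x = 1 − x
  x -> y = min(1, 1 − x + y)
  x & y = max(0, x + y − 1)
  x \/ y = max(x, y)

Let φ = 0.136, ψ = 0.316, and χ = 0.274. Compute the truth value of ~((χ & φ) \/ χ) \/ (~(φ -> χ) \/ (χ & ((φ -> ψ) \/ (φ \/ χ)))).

χ & φ = max(0, 0.274 + 0.136 − 1) = max(0, -0.590) = 0.000
(χ & φ) \/ χ = max(0.000, 0.274) = 0.274
~((χ & φ) \/ χ) = 1 − 0.274 = 0.726
φ -> χ = min(1, 1 − 0.136 + 0.274) = min(1, 1.138) = 1.000
~(φ -> χ) = 1 − 1.000 = 0.000
φ -> ψ = min(1, 1 − 0.136 + 0.316) = min(1, 1.180) = 1.000
φ \/ χ = max(0.136, 0.274) = 0.274
(φ -> ψ) \/ (φ \/ χ) = max(1.000, 0.274) = 1.000
χ & ((φ -> ψ) \/ (φ \/ χ)) = max(0, 0.274 + 1.000 − 1) = max(0, 0.274) = 0.274
~(φ -> χ) \/ (χ & ((φ -> ψ) \/ (φ \/ χ))) = max(0.000, 0.274) = 0.274
~((χ & φ) \/ χ) \/ (~(φ -> χ) \/ (χ & ((φ -> ψ) \/ (φ \/ χ)))) = max(0.726, 0.274) = 0.726

0.726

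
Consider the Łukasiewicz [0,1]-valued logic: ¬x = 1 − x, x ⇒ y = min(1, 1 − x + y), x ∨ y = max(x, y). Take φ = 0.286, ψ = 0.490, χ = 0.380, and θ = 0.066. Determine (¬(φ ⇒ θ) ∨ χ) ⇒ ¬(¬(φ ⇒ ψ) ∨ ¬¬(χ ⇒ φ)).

0.714

φ ⇒ θ = min(1, 1 − 0.286 + 0.066) = min(1, 0.780) = 0.780
¬(φ ⇒ θ) = 1 − 0.780 = 0.220
¬(φ ⇒ θ) ∨ χ = max(0.220, 0.380) = 0.380
φ ⇒ ψ = min(1, 1 − 0.286 + 0.490) = min(1, 1.204) = 1.000
¬(φ ⇒ ψ) = 1 − 1.000 = 0.000
χ ⇒ φ = min(1, 1 − 0.380 + 0.286) = min(1, 0.906) = 0.906
¬(χ ⇒ φ) = 1 − 0.906 = 0.094
¬¬(χ ⇒ φ) = 1 − 0.094 = 0.906
¬(φ ⇒ ψ) ∨ ¬¬(χ ⇒ φ) = max(0.000, 0.906) = 0.906
¬(¬(φ ⇒ ψ) ∨ ¬¬(χ ⇒ φ)) = 1 − 0.906 = 0.094
(¬(φ ⇒ θ) ∨ χ) ⇒ ¬(¬(φ ⇒ ψ) ∨ ¬¬(χ ⇒ φ)) = min(1, 1 − 0.380 + 0.094) = min(1, 0.714) = 0.714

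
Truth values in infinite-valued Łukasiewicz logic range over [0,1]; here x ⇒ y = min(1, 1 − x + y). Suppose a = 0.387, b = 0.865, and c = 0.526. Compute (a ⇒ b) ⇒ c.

a ⇒ b = min(1, 1 − 0.387 + 0.865) = min(1, 1.478) = 1.000
(a ⇒ b) ⇒ c = min(1, 1 − 1.000 + 0.526) = min(1, 0.526) = 0.526

0.526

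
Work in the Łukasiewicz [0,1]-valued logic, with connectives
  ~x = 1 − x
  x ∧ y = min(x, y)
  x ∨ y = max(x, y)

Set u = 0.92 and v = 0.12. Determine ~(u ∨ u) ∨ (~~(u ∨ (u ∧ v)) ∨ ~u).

0.92

u ∨ u = max(0.92, 0.92) = 0.92
~(u ∨ u) = 1 − 0.92 = 0.08
u ∧ v = min(0.92, 0.12) = 0.12
u ∨ (u ∧ v) = max(0.92, 0.12) = 0.92
~(u ∨ (u ∧ v)) = 1 − 0.92 = 0.08
~~(u ∨ (u ∧ v)) = 1 − 0.08 = 0.92
~u = 1 − 0.92 = 0.08
~~(u ∨ (u ∧ v)) ∨ ~u = max(0.92, 0.08) = 0.92
~(u ∨ u) ∨ (~~(u ∨ (u ∧ v)) ∨ ~u) = max(0.08, 0.92) = 0.92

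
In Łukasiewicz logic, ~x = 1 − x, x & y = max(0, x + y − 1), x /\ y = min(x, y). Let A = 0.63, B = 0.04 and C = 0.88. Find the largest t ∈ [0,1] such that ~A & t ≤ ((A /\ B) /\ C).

0.67

~A = 1 − 0.63 = 0.37
So the left factor is ~A = 0.37.
A /\ B = min(0.63, 0.04) = 0.04
(A /\ B) /\ C = min(0.04, 0.88) = 0.04
So the right-hand bound is (A /\ B) /\ C = 0.04.
The residuum of the Łukasiewicz t-norm gives the supremum: min(1, 1 − 0.37 + 0.04).
1 − 0.37 + 0.04 = 0.67, so t = min(1, 0.67) = 0.67.
Check: 0.37 & 0.67 = max(0, 0.04) = 0.04 ≤ 0.04.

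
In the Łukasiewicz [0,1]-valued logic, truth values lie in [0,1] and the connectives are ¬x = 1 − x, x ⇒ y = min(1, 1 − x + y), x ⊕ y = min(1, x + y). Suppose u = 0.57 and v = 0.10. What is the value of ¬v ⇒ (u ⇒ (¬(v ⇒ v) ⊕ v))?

0.63

¬v = 1 − 0.10 = 0.90
v ⇒ v = min(1, 1 − 0.10 + 0.10) = min(1, 1.00) = 1.00
¬(v ⇒ v) = 1 − 1.00 = 0.00
¬(v ⇒ v) ⊕ v = min(1, 0.00 + 0.10) = min(1, 0.10) = 0.10
u ⇒ (¬(v ⇒ v) ⊕ v) = min(1, 1 − 0.57 + 0.10) = min(1, 0.53) = 0.53
¬v ⇒ (u ⇒ (¬(v ⇒ v) ⊕ v)) = min(1, 1 − 0.90 + 0.53) = min(1, 0.63) = 0.63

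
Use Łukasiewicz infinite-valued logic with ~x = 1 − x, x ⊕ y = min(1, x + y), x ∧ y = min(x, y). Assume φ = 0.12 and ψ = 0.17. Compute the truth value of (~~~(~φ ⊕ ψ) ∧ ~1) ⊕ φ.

0.12

~φ = 1 − 0.12 = 0.88
~φ ⊕ ψ = min(1, 0.88 + 0.17) = min(1, 1.05) = 1.00
~(~φ ⊕ ψ) = 1 − 1.00 = 0.00
~~(~φ ⊕ ψ) = 1 − 0.00 = 1.00
~~~(~φ ⊕ ψ) = 1 − 1.00 = 0.00
~1 = 1 − 1.00 = 0.00
~~~(~φ ⊕ ψ) ∧ ~1 = min(0.00, 0.00) = 0.00
(~~~(~φ ⊕ ψ) ∧ ~1) ⊕ φ = min(1, 0.00 + 0.12) = min(1, 0.12) = 0.12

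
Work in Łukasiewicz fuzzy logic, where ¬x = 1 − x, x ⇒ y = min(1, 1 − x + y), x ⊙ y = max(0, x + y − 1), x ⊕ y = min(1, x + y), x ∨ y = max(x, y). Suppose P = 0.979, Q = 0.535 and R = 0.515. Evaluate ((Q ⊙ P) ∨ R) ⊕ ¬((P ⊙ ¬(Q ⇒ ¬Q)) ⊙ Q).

Q ⊙ P = max(0, 0.535 + 0.979 − 1) = max(0, 0.514) = 0.514
(Q ⊙ P) ∨ R = max(0.514, 0.515) = 0.515
¬Q = 1 − 0.535 = 0.465
Q ⇒ ¬Q = min(1, 1 − 0.535 + 0.465) = min(1, 0.930) = 0.930
¬(Q ⇒ ¬Q) = 1 − 0.930 = 0.070
P ⊙ ¬(Q ⇒ ¬Q) = max(0, 0.979 + 0.070 − 1) = max(0, 0.049) = 0.049
(P ⊙ ¬(Q ⇒ ¬Q)) ⊙ Q = max(0, 0.049 + 0.535 − 1) = max(0, -0.416) = 0.000
¬((P ⊙ ¬(Q ⇒ ¬Q)) ⊙ Q) = 1 − 0.000 = 1.000
((Q ⊙ P) ∨ R) ⊕ ¬((P ⊙ ¬(Q ⇒ ¬Q)) ⊙ Q) = min(1, 0.515 + 1.000) = min(1, 1.515) = 1.000

1.000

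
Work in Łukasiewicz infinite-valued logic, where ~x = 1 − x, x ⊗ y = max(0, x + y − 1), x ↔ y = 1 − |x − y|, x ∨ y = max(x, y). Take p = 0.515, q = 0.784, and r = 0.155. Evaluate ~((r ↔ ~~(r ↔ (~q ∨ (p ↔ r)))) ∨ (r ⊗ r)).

0.360

~q = 1 − 0.784 = 0.216
p ↔ r = 1 − |0.515 − 0.155| = 1 − 0.360 = 0.640
~q ∨ (p ↔ r) = max(0.216, 0.640) = 0.640
r ↔ (~q ∨ (p ↔ r)) = 1 − |0.155 − 0.640| = 1 − 0.485 = 0.515
~(r ↔ (~q ∨ (p ↔ r))) = 1 − 0.515 = 0.485
~~(r ↔ (~q ∨ (p ↔ r))) = 1 − 0.485 = 0.515
r ↔ ~~(r ↔ (~q ∨ (p ↔ r))) = 1 − |0.155 − 0.515| = 1 − 0.360 = 0.640
r ⊗ r = max(0, 0.155 + 0.155 − 1) = max(0, -0.690) = 0.000
(r ↔ ~~(r ↔ (~q ∨ (p ↔ r)))) ∨ (r ⊗ r) = max(0.640, 0.000) = 0.640
~((r ↔ ~~(r ↔ (~q ∨ (p ↔ r)))) ∨ (r ⊗ r)) = 1 − 0.640 = 0.360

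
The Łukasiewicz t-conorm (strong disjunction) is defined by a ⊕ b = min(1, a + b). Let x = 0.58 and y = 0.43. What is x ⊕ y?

1.00

x ⊕ y = min(1, 0.58 + 0.43) = min(1, 1.01) = 1.00
For comparison, the Gödel t-conorm max(a, b) would give 0.58.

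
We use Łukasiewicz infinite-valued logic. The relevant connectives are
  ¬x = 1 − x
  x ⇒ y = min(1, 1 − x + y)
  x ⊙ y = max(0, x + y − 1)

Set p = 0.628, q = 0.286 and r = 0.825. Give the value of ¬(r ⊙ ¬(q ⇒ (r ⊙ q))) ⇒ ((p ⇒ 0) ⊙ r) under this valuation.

r ⊙ q = max(0, 0.825 + 0.286 − 1) = max(0, 0.111) = 0.111
q ⇒ (r ⊙ q) = min(1, 1 − 0.286 + 0.111) = min(1, 0.825) = 0.825
¬(q ⇒ (r ⊙ q)) = 1 − 0.825 = 0.175
r ⊙ ¬(q ⇒ (r ⊙ q)) = max(0, 0.825 + 0.175 − 1) = max(0, 0.000) = 0.000
¬(r ⊙ ¬(q ⇒ (r ⊙ q))) = 1 − 0.000 = 1.000
p ⇒ 0 = min(1, 1 − 0.628 + 0.000) = min(1, 0.372) = 0.372
(p ⇒ 0) ⊙ r = max(0, 0.372 + 0.825 − 1) = max(0, 0.197) = 0.197
¬(r ⊙ ¬(q ⇒ (r ⊙ q))) ⇒ ((p ⇒ 0) ⊙ r) = min(1, 1 − 1.000 + 0.197) = min(1, 0.197) = 0.197

0.197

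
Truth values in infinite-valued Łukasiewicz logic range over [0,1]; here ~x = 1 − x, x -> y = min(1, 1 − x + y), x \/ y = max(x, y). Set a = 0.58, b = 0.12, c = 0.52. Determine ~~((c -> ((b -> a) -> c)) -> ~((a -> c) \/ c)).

0.06

b -> a = min(1, 1 − 0.12 + 0.58) = min(1, 1.46) = 1.00
(b -> a) -> c = min(1, 1 − 1.00 + 0.52) = min(1, 0.52) = 0.52
c -> ((b -> a) -> c) = min(1, 1 − 0.52 + 0.52) = min(1, 1.00) = 1.00
a -> c = min(1, 1 − 0.58 + 0.52) = min(1, 0.94) = 0.94
(a -> c) \/ c = max(0.94, 0.52) = 0.94
~((a -> c) \/ c) = 1 − 0.94 = 0.06
(c -> ((b -> a) -> c)) -> ~((a -> c) \/ c) = min(1, 1 − 1.00 + 0.06) = min(1, 0.06) = 0.06
~((c -> ((b -> a) -> c)) -> ~((a -> c) \/ c)) = 1 − 0.06 = 0.94
~~((c -> ((b -> a) -> c)) -> ~((a -> c) \/ c)) = 1 − 0.94 = 0.06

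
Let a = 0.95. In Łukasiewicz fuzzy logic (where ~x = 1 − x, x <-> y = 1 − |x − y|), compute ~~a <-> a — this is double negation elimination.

1.00

~a = 1 − 0.95 = 0.05
~~a = 1 − 0.05 = 0.95
~~a <-> a = 1 − |0.95 − 0.95| = 1 − 0.00 = 1.00
(As expected: always 1 in Ł∞ since negation is involutive.)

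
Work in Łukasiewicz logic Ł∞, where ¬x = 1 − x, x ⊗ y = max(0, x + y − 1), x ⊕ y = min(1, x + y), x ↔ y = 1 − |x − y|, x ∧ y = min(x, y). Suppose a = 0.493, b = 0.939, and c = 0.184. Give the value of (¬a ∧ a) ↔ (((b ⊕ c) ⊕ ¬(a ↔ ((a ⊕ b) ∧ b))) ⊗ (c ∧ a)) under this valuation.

¬a = 1 − 0.493 = 0.507
¬a ∧ a = min(0.507, 0.493) = 0.493
b ⊕ c = min(1, 0.939 + 0.184) = min(1, 1.123) = 1.000
a ⊕ b = min(1, 0.493 + 0.939) = min(1, 1.432) = 1.000
(a ⊕ b) ∧ b = min(1.000, 0.939) = 0.939
a ↔ ((a ⊕ b) ∧ b) = 1 − |0.493 − 0.939| = 1 − 0.446 = 0.554
¬(a ↔ ((a ⊕ b) ∧ b)) = 1 − 0.554 = 0.446
(b ⊕ c) ⊕ ¬(a ↔ ((a ⊕ b) ∧ b)) = min(1, 1.000 + 0.446) = min(1, 1.446) = 1.000
c ∧ a = min(0.184, 0.493) = 0.184
((b ⊕ c) ⊕ ¬(a ↔ ((a ⊕ b) ∧ b))) ⊗ (c ∧ a) = max(0, 1.000 + 0.184 − 1) = max(0, 0.184) = 0.184
(¬a ∧ a) ↔ (((b ⊕ c) ⊕ ¬(a ↔ ((a ⊕ b) ∧ b))) ⊗ (c ∧ a)) = 1 − |0.493 − 0.184| = 1 − 0.309 = 0.691

0.691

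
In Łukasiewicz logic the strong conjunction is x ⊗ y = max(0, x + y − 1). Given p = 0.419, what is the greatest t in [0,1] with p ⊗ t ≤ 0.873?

The residuum of the Łukasiewicz t-norm gives the supremum: min(1, 1 − 0.419 + 0.873).
1 − 0.419 + 0.873 = 1.454, so t = min(1, 1.454) = 1.000.
Check: 0.419 ⊗ 1.000 = max(0, 0.419) = 0.419 ≤ 0.873.

1.000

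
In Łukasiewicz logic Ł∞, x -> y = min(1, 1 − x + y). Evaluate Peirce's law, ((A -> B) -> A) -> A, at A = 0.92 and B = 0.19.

0.92

A -> B = min(1, 1 − 0.92 + 0.19) = min(1, 0.27) = 0.27
(A -> B) -> A = min(1, 1 − 0.27 + 0.92) = min(1, 1.65) = 1.00
((A -> B) -> A) -> A = min(1, 1 − 1.00 + 0.92) = min(1, 0.92) = 0.92
(The value 0.92 < 1 shows this instance is not satisfied; not a Ł∞-tautology in general.)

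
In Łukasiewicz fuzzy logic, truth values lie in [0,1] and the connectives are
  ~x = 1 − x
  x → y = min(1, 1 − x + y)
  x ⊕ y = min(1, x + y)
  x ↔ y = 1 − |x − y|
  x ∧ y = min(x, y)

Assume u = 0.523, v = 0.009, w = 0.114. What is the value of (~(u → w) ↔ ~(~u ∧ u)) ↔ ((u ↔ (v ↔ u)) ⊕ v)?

0.914

u → w = min(1, 1 − 0.523 + 0.114) = min(1, 0.591) = 0.591
~(u → w) = 1 − 0.591 = 0.409
~u = 1 − 0.523 = 0.477
~u ∧ u = min(0.477, 0.523) = 0.477
~(~u ∧ u) = 1 − 0.477 = 0.523
~(u → w) ↔ ~(~u ∧ u) = 1 − |0.409 − 0.523| = 1 − 0.114 = 0.886
v ↔ u = 1 − |0.009 − 0.523| = 1 − 0.514 = 0.486
u ↔ (v ↔ u) = 1 − |0.523 − 0.486| = 1 − 0.037 = 0.963
(u ↔ (v ↔ u)) ⊕ v = min(1, 0.963 + 0.009) = min(1, 0.972) = 0.972
(~(u → w) ↔ ~(~u ∧ u)) ↔ ((u ↔ (v ↔ u)) ⊕ v) = 1 − |0.886 − 0.972| = 1 − 0.086 = 0.914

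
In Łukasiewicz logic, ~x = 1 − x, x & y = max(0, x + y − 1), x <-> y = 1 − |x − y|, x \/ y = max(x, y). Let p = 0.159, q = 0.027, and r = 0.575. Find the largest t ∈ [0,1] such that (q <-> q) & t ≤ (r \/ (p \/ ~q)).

0.973

q <-> q = 1 − |0.027 − 0.027| = 1 − 0.000 = 1.000
So the left factor is q <-> q = 1.000.
~q = 1 − 0.027 = 0.973
p \/ ~q = max(0.159, 0.973) = 0.973
r \/ (p \/ ~q) = max(0.575, 0.973) = 0.973
So the right-hand bound is r \/ (p \/ ~q) = 0.973.
The residuum of the Łukasiewicz t-norm gives the supremum: min(1, 1 − 1.000 + 0.973).
1 − 1.000 + 0.973 = 0.973, so t = min(1, 0.973) = 0.973.
Check: 1.000 & 0.973 = max(0, 0.973) = 0.973 ≤ 0.973.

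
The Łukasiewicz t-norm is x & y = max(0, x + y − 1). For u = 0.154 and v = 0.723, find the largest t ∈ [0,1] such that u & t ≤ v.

The residuum of the Łukasiewicz t-norm gives the supremum: min(1, 1 − 0.154 + 0.723).
1 − 0.154 + 0.723 = 1.569, so t = min(1, 1.569) = 1.000.
Check: 0.154 & 1.000 = max(0, 0.154) = 0.154 ≤ 0.723.

1.000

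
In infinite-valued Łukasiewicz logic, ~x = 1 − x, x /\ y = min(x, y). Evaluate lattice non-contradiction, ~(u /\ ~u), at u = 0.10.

~u = 1 − 0.10 = 0.90
u /\ ~u = min(0.10, 0.90) = 0.10
~(u /\ ~u) = 1 − 0.10 = 0.90
(The value 0.90 < 1 shows this instance is not satisfied; not a Ł∞-tautology — its value is 1 − min(a, 1−a).)

0.90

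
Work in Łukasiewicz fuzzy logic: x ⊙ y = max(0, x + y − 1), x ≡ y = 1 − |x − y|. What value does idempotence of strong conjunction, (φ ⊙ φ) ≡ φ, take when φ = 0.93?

φ ⊙ φ = max(0, 0.93 + 0.93 − 1) = max(0, 0.86) = 0.86
(φ ⊙ φ) ≡ φ = 1 − |0.86 − 0.93| = 1 − 0.07 = 0.93
(The value 0.93 < 1 shows this instance is not satisfied; fails in Ł∞ since a ⊗ a = max(0, 2a−1) ≠ a in general.)

0.93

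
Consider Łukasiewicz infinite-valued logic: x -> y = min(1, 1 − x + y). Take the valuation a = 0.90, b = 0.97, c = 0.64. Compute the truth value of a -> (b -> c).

0.77

b -> c = min(1, 1 − 0.97 + 0.64) = min(1, 0.67) = 0.67
a -> (b -> c) = min(1, 1 − 0.90 + 0.67) = min(1, 0.77) = 0.77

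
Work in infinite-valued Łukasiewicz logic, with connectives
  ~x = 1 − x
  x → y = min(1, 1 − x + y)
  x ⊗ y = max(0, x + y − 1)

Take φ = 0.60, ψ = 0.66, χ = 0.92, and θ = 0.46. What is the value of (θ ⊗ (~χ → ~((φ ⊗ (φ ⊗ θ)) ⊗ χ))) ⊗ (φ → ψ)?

~χ = 1 − 0.92 = 0.08
φ ⊗ θ = max(0, 0.60 + 0.46 − 1) = max(0, 0.06) = 0.06
φ ⊗ (φ ⊗ θ) = max(0, 0.60 + 0.06 − 1) = max(0, -0.34) = 0.00
(φ ⊗ (φ ⊗ θ)) ⊗ χ = max(0, 0.00 + 0.92 − 1) = max(0, -0.08) = 0.00
~((φ ⊗ (φ ⊗ θ)) ⊗ χ) = 1 − 0.00 = 1.00
~χ → ~((φ ⊗ (φ ⊗ θ)) ⊗ χ) = min(1, 1 − 0.08 + 1.00) = min(1, 1.92) = 1.00
θ ⊗ (~χ → ~((φ ⊗ (φ ⊗ θ)) ⊗ χ)) = max(0, 0.46 + 1.00 − 1) = max(0, 0.46) = 0.46
φ → ψ = min(1, 1 − 0.60 + 0.66) = min(1, 1.06) = 1.00
(θ ⊗ (~χ → ~((φ ⊗ (φ ⊗ θ)) ⊗ χ))) ⊗ (φ → ψ) = max(0, 0.46 + 1.00 − 1) = max(0, 0.46) = 0.46

0.46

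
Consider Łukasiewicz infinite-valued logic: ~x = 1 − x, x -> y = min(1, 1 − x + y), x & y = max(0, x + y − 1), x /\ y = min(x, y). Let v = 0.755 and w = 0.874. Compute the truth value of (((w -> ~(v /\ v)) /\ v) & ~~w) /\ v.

0.245

v /\ v = min(0.755, 0.755) = 0.755
~(v /\ v) = 1 − 0.755 = 0.245
w -> ~(v /\ v) = min(1, 1 − 0.874 + 0.245) = min(1, 0.371) = 0.371
(w -> ~(v /\ v)) /\ v = min(0.371, 0.755) = 0.371
~w = 1 − 0.874 = 0.126
~~w = 1 − 0.126 = 0.874
((w -> ~(v /\ v)) /\ v) & ~~w = max(0, 0.371 + 0.874 − 1) = max(0, 0.245) = 0.245
(((w -> ~(v /\ v)) /\ v) & ~~w) /\ v = min(0.245, 0.755) = 0.245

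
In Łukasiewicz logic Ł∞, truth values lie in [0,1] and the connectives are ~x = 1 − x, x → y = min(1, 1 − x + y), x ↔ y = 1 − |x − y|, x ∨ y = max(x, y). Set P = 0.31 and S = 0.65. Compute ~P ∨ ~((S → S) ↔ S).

0.69

~P = 1 − 0.31 = 0.69
S → S = min(1, 1 − 0.65 + 0.65) = min(1, 1.00) = 1.00
(S → S) ↔ S = 1 − |1.00 − 0.65| = 1 − 0.35 = 0.65
~((S → S) ↔ S) = 1 − 0.65 = 0.35
~P ∨ ~((S → S) ↔ S) = max(0.69, 0.35) = 0.69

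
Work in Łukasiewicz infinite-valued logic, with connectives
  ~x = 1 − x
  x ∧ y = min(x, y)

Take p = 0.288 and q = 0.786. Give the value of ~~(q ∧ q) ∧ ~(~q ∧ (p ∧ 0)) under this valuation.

q ∧ q = min(0.786, 0.786) = 0.786
~(q ∧ q) = 1 − 0.786 = 0.214
~~(q ∧ q) = 1 − 0.214 = 0.786
~q = 1 − 0.786 = 0.214
p ∧ 0 = min(0.288, 0.000) = 0.000
~q ∧ (p ∧ 0) = min(0.214, 0.000) = 0.000
~(~q ∧ (p ∧ 0)) = 1 − 0.000 = 1.000
~~(q ∧ q) ∧ ~(~q ∧ (p ∧ 0)) = min(0.786, 1.000) = 0.786

0.786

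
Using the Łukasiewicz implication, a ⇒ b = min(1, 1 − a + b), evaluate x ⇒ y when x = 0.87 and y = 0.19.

x ⇒ y = min(1, 1 − 0.87 + 0.19) = min(1, 0.32) = 0.32
For comparison, the Gödel implication (1 if a ≤ b else b) would give 0.19.

0.32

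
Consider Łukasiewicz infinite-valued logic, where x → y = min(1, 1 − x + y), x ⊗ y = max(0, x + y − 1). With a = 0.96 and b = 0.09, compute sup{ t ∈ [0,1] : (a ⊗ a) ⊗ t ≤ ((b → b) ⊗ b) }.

0.17

a ⊗ a = max(0, 0.96 + 0.96 − 1) = max(0, 0.92) = 0.92
So the left factor is a ⊗ a = 0.92.
b → b = min(1, 1 − 0.09 + 0.09) = min(1, 1.00) = 1.00
(b → b) ⊗ b = max(0, 1.00 + 0.09 − 1) = max(0, 0.09) = 0.09
So the right-hand bound is (b → b) ⊗ b = 0.09.
The residuum of the Łukasiewicz t-norm gives the supremum: min(1, 1 − 0.92 + 0.09).
1 − 0.92 + 0.09 = 0.17, so t = min(1, 0.17) = 0.17.
Check: 0.92 ⊗ 0.17 = max(0, 0.09) = 0.09 ≤ 0.09.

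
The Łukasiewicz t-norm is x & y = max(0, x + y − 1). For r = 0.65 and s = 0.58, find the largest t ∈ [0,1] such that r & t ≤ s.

The residuum of the Łukasiewicz t-norm gives the supremum: min(1, 1 − 0.65 + 0.58).
1 − 0.65 + 0.58 = 0.93, so t = min(1, 0.93) = 0.93.
Check: 0.65 & 0.93 = max(0, 0.58) = 0.58 ≤ 0.58.

0.93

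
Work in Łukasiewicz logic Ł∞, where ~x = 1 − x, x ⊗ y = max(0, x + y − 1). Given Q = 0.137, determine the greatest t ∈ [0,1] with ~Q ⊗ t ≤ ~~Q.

~Q = 1 − 0.137 = 0.863
So the left factor is ~Q = 0.863.
~~Q = 1 − 0.863 = 0.137
So the right-hand bound is ~~Q = 0.137.
The residuum of the Łukasiewicz t-norm gives the supremum: min(1, 1 − 0.863 + 0.137).
1 − 0.863 + 0.137 = 0.274, so t = min(1, 0.274) = 0.274.
Check: 0.863 ⊗ 0.274 = max(0, 0.137) = 0.137 ≤ 0.137.

0.274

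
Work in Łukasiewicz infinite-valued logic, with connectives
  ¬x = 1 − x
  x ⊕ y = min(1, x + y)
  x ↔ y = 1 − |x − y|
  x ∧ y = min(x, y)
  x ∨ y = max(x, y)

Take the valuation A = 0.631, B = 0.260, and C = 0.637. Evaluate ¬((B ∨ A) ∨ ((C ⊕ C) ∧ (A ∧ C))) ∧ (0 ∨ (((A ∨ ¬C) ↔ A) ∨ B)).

B ∨ A = max(0.260, 0.631) = 0.631
C ⊕ C = min(1, 0.637 + 0.637) = min(1, 1.274) = 1.000
A ∧ C = min(0.631, 0.637) = 0.631
(C ⊕ C) ∧ (A ∧ C) = min(1.000, 0.631) = 0.631
(B ∨ A) ∨ ((C ⊕ C) ∧ (A ∧ C)) = max(0.631, 0.631) = 0.631
¬((B ∨ A) ∨ ((C ⊕ C) ∧ (A ∧ C))) = 1 − 0.631 = 0.369
¬C = 1 − 0.637 = 0.363
A ∨ ¬C = max(0.631, 0.363) = 0.631
(A ∨ ¬C) ↔ A = 1 − |0.631 − 0.631| = 1 − 0.000 = 1.000
((A ∨ ¬C) ↔ A) ∨ B = max(1.000, 0.260) = 1.000
0 ∨ (((A ∨ ¬C) ↔ A) ∨ B) = max(0.000, 1.000) = 1.000
¬((B ∨ A) ∨ ((C ⊕ C) ∧ (A ∧ C))) ∧ (0 ∨ (((A ∨ ¬C) ↔ A) ∨ B)) = min(0.369, 1.000) = 0.369

0.369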